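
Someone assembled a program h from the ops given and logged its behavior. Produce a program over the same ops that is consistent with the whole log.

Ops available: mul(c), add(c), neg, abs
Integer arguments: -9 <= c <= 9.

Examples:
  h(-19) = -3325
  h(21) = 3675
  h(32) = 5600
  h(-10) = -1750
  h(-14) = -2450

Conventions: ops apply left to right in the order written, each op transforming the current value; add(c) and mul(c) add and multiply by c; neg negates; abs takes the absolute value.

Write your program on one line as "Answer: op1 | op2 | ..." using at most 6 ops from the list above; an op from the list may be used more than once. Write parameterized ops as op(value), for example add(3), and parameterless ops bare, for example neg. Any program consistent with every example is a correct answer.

mul(-5) | neg | mul(7) | mul(-5) | neg

Check, running the answer program on each example:
  -19 -> 95 -> -95 -> -665 -> 3325 -> -3325
  21 -> -105 -> 105 -> 735 -> -3675 -> 3675
  32 -> -160 -> 160 -> 1120 -> -5600 -> 5600
  -10 -> 50 -> -50 -> -350 -> 1750 -> -1750
  -14 -> 70 -> -70 -> -490 -> 2450 -> -2450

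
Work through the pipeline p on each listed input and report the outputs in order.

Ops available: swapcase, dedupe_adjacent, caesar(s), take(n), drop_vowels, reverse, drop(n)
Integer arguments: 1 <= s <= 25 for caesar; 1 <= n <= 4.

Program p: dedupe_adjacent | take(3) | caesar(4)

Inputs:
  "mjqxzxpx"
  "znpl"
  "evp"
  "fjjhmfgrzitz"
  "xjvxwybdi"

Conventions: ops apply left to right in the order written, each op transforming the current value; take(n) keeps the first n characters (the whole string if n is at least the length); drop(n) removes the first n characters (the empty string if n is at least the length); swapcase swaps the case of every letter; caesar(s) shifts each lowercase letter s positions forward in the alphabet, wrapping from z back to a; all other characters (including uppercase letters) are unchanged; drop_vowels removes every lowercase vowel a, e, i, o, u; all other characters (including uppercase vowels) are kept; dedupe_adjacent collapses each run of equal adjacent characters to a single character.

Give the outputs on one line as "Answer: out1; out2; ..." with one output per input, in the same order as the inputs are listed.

"qnu"; "drt"; "izt"; "jnl"; "bnz"

Execution, op by op:
  "mjqxzxpx" -> "mjqxzxpx" -> "mjq" -> "qnu"
  "znpl" -> "znpl" -> "znp" -> "drt"
  "evp" -> "evp" -> "evp" -> "izt"
  "fjjhmfgrzitz" -> "fjhmfgrzitz" -> "fjh" -> "jnl"
  "xjvxwybdi" -> "xjvxwybdi" -> "xjv" -> "bnz"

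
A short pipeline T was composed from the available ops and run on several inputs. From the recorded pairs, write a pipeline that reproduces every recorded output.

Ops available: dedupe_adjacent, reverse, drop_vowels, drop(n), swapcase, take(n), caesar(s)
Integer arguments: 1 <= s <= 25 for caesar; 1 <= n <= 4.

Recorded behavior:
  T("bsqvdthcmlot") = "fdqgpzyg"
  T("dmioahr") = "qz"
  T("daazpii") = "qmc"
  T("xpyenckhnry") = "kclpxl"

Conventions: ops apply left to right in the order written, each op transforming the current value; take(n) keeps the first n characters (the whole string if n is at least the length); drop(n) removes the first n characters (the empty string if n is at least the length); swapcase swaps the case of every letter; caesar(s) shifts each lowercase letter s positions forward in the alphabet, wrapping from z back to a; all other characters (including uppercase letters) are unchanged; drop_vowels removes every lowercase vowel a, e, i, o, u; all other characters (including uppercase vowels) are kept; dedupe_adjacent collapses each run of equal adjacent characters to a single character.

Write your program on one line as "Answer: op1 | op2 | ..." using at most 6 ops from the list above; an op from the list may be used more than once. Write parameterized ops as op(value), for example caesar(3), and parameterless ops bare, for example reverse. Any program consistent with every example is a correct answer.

drop_vowels | reverse | caesar(13) | reverse | drop_vowels

Check, running the answer program on each example:
  "bsqvdthcmlot" -> "bsqvdthcmlt" -> "tlmchtdvqsb" -> "gyzpugqidfo" -> "ofdiqgupzyg" -> "fdqgpzyg"
  "dmioahr" -> "dmhr" -> "rhmd" -> "euzq" -> "qzue" -> "qz"
  "daazpii" -> "dzp" -> "pzd" -> "cmq" -> "qmc" -> "qmc"
  "xpyenckhnry" -> "xpynckhnry" -> "yrnhkcnypx" -> "leauxpalck" -> "kclapxuael" -> "kclpxl"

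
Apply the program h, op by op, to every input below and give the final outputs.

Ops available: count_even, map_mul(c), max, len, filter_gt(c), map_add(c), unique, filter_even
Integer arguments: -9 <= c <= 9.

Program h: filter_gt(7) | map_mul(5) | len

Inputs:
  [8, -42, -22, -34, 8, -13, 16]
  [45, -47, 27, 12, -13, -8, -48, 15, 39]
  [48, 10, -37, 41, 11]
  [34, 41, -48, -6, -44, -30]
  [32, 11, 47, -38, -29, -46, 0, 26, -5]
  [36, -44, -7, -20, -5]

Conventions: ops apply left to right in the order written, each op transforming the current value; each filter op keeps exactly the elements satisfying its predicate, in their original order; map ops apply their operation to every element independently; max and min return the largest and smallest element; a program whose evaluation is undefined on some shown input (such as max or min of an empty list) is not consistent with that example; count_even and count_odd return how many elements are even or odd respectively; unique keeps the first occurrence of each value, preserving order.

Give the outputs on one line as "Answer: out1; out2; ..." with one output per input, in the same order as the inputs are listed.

Execution, op by op:
  [8, -42, -22, -34, 8, -13, 16] -> [8, 8, 16] -> [40, 40, 80] -> 3
  [45, -47, 27, 12, -13, -8, -48, 15, 39] -> [45, 27, 12, 15, 39] -> [225, 135, 60, 75, 195] -> 5
  [48, 10, -37, 41, 11] -> [48, 10, 41, 11] -> [240, 50, 205, 55] -> 4
  [34, 41, -48, -6, -44, -30] -> [34, 41] -> [170, 205] -> 2
  [32, 11, 47, -38, -29, -46, 0, 26, -5] -> [32, 11, 47, 26] -> [160, 55, 235, 130] -> 4
  [36, -44, -7, -20, -5] -> [36] -> [180] -> 1

3; 5; 4; 2; 4; 1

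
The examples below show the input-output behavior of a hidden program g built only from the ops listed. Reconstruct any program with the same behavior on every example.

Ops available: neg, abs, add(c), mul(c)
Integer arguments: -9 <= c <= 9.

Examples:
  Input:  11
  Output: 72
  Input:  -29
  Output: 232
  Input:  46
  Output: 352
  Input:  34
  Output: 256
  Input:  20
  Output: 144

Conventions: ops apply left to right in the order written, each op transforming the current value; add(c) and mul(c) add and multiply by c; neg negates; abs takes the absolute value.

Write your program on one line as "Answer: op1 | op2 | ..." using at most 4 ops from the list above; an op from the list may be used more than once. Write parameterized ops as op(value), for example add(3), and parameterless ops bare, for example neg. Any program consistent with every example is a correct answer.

mul(-8) | add(8) | abs | add(-8)

Check, running the answer program on each example:
  11 -> -88 -> -80 -> 80 -> 72
  -29 -> 232 -> 240 -> 240 -> 232
  46 -> -368 -> -360 -> 360 -> 352
  34 -> -272 -> -264 -> 264 -> 256
  20 -> -160 -> -152 -> 152 -> 144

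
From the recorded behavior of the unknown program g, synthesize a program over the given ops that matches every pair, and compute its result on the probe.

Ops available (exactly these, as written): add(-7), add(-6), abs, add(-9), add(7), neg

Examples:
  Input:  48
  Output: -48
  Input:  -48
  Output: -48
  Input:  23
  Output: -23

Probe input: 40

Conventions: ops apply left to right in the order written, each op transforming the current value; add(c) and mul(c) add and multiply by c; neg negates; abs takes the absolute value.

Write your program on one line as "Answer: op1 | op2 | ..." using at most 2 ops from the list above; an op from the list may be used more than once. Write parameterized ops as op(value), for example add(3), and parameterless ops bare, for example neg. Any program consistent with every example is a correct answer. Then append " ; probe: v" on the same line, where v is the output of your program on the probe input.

abs | neg ; probe: -40

Check, running the answer program on each example:
  48 -> 48 -> -48
  -48 -> 48 -> -48
  23 -> 23 -> -23
  probe: 40 -> 40 -> -40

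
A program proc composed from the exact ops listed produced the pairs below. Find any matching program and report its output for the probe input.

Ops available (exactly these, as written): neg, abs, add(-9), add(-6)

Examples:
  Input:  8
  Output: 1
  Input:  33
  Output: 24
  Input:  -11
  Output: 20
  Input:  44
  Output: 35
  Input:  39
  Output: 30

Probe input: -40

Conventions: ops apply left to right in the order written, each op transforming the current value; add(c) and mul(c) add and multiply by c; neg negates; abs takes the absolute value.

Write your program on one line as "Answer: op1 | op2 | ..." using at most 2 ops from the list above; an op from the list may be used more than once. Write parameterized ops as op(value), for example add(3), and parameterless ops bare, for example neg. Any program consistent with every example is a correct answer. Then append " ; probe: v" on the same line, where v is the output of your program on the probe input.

add(-9) | abs ; probe: 49

Check, running the answer program on each example:
  8 -> -1 -> 1
  33 -> 24 -> 24
  -11 -> -20 -> 20
  44 -> 35 -> 35
  39 -> 30 -> 30
  probe: -40 -> -49 -> 49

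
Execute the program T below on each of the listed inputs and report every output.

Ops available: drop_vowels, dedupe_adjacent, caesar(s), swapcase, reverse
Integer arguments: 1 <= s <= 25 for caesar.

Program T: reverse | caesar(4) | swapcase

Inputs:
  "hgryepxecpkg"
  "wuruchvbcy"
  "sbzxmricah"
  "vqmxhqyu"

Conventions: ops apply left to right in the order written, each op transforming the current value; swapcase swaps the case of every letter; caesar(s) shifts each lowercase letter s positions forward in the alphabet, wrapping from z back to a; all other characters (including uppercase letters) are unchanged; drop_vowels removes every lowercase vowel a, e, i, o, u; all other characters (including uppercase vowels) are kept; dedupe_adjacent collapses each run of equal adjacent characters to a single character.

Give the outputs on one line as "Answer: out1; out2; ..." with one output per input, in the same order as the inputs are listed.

Execution, op by op:
  "hgryepxecpkg" -> "gkpcexpeyrgh" -> "kotgibticvkl" -> "KOTGIBTICVKL"
  "wuruchvbcy" -> "ycbvhcuruw" -> "cgfzlgyvya" -> "CGFZLGYVYA"
  "sbzxmricah" -> "hacirmxzbs" -> "legmvqbdfw" -> "LEGMVQBDFW"
  "vqmxhqyu" -> "uyqhxmqv" -> "yculbquz" -> "YCULBQUZ"

"KOTGIBTICVKL"; "CGFZLGYVYA"; "LEGMVQBDFW"; "YCULBQUZ"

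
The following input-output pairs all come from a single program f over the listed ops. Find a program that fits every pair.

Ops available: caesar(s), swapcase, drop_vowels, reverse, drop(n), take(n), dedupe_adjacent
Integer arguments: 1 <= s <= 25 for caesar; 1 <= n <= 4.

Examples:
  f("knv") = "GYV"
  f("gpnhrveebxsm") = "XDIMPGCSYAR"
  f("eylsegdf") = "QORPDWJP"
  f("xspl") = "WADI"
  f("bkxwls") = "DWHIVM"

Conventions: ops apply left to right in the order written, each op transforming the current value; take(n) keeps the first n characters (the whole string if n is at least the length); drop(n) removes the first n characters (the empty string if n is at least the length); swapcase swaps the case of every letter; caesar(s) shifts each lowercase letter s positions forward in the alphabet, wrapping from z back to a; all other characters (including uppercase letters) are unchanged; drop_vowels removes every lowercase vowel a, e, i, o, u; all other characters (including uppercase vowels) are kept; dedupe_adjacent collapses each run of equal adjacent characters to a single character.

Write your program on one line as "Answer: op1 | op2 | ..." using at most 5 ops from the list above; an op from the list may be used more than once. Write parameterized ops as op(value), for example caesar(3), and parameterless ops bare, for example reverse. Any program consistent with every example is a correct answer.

dedupe_adjacent | reverse | caesar(11) | swapcase

Check, running the answer program on each example:
  "knv" -> "knv" -> "vnk" -> "gyv" -> "GYV"
  "gpnhrveebxsm" -> "gpnhrvebxsm" -> "msxbevrhnpg" -> "xdimpgcsyar" -> "XDIMPGCSYAR"
  "eylsegdf" -> "eylsegdf" -> "fdgeslye" -> "qorpdwjp" -> "QORPDWJP"
  "xspl" -> "xspl" -> "lpsx" -> "wadi" -> "WADI"
  "bkxwls" -> "bkxwls" -> "slwxkb" -> "dwhivm" -> "DWHIVM"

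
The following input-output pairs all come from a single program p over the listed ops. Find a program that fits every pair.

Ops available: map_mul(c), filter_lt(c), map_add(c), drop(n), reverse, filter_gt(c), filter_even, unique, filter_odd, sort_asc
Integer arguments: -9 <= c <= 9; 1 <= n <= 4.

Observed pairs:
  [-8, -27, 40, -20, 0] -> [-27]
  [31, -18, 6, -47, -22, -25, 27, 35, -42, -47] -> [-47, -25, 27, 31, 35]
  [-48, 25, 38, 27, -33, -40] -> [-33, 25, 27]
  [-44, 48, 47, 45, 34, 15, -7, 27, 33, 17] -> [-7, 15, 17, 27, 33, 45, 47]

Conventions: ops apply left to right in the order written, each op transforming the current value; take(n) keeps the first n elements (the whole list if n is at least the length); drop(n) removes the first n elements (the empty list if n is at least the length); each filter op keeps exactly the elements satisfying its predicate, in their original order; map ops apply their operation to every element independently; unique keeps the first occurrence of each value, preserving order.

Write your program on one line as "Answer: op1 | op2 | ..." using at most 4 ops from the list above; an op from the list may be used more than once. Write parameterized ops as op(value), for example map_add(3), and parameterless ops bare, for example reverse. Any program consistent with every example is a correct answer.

sort_asc | filter_odd | unique

Check, running the answer program on each example:
  [-8, -27, 40, -20, 0] -> [-27, -20, -8, 0, 40] -> [-27] -> [-27]
  [31, -18, 6, -47, -22, -25, 27, 35, -42, -47] -> [-47, -47, -42, -25, -22, -18, 6, 27, 31, 35] -> [-47, -47, -25, 27, 31, 35] -> [-47, -25, 27, 31, 35]
  [-48, 25, 38, 27, -33, -40] -> [-48, -40, -33, 25, 27, 38] -> [-33, 25, 27] -> [-33, 25, 27]
  [-44, 48, 47, 45, 34, 15, -7, 27, 33, 17] -> [-44, -7, 15, 17, 27, 33, 34, 45, 47, 48] -> [-7, 15, 17, 27, 33, 45, 47] -> [-7, 15, 17, 27, 33, 45, 47]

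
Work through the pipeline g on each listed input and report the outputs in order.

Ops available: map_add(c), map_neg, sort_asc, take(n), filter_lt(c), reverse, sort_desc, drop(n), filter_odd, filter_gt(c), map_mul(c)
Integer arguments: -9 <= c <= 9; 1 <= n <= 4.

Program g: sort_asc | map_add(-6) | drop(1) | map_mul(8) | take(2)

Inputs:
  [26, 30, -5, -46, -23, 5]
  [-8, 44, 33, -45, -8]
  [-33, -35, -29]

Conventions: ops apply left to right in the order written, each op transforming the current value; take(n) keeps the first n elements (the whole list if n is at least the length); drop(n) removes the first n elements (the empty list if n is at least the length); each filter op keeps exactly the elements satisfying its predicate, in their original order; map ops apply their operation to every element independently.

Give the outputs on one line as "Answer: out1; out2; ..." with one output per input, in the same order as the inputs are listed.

[-232, -88]; [-112, -112]; [-312, -280]

Execution, op by op:
  [26, 30, -5, -46, -23, 5] -> [-46, -23, -5, 5, 26, 30] -> [-52, -29, -11, -1, 20, 24] -> [-29, -11, -1, 20, 24] -> [-232, -88, -8, 160, 192] -> [-232, -88]
  [-8, 44, 33, -45, -8] -> [-45, -8, -8, 33, 44] -> [-51, -14, -14, 27, 38] -> [-14, -14, 27, 38] -> [-112, -112, 216, 304] -> [-112, -112]
  [-33, -35, -29] -> [-35, -33, -29] -> [-41, -39, -35] -> [-39, -35] -> [-312, -280] -> [-312, -280]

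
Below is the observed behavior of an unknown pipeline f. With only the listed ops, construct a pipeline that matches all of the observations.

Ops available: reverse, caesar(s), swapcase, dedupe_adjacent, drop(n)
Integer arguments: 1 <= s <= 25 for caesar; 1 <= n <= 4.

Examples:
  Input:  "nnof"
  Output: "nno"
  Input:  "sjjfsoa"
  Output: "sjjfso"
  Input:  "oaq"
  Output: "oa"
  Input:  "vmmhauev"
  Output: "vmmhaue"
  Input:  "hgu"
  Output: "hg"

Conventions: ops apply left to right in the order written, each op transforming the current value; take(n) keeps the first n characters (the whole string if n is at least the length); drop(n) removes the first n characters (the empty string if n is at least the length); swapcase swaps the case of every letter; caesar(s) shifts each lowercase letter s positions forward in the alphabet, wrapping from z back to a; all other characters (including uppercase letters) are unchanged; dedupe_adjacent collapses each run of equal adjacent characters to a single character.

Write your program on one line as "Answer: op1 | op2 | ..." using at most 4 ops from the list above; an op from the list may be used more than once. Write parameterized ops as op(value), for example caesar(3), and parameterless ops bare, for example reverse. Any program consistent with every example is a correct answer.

reverse | drop(1) | reverse

Check, running the answer program on each example:
  "nnof" -> "fonn" -> "onn" -> "nno"
  "sjjfsoa" -> "aosfjjs" -> "osfjjs" -> "sjjfso"
  "oaq" -> "qao" -> "ao" -> "oa"
  "vmmhauev" -> "veuahmmv" -> "euahmmv" -> "vmmhaue"
  "hgu" -> "ugh" -> "gh" -> "hg"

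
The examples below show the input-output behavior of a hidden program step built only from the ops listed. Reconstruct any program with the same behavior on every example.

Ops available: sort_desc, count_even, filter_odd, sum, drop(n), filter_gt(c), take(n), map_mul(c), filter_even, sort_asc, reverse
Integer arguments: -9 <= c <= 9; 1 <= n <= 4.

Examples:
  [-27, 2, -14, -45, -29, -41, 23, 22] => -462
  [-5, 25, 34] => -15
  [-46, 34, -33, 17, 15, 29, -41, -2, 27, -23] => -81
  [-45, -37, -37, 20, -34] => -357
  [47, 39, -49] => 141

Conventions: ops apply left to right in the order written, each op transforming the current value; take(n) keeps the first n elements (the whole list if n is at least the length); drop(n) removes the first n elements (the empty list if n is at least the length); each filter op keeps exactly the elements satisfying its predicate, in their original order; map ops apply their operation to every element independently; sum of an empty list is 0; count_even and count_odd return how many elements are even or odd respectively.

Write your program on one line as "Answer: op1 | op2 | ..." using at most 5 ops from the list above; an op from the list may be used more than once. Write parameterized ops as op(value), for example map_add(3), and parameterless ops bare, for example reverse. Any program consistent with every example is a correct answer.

reverse | drop(2) | map_mul(3) | sort_asc | sum

Check, running the answer program on each example:
  [-27, 2, -14, -45, -29, -41, 23, 22] -> [22, 23, -41, -29, -45, -14, 2, -27] -> [-41, -29, -45, -14, 2, -27] -> [-123, -87, -135, -42, 6, -81] -> [-135, -123, -87, -81, -42, 6] -> -462
  [-5, 25, 34] -> [34, 25, -5] -> [-5] -> [-15] -> [-15] -> -15
  [-46, 34, -33, 17, 15, 29, -41, -2, 27, -23] -> [-23, 27, -2, -41, 29, 15, 17, -33, 34, -46] -> [-2, -41, 29, 15, 17, -33, 34, -46] -> [-6, -123, 87, 45, 51, -99, 102, -138] -> [-138, -123, -99, -6, 45, 51, 87, 102] -> -81
  [-45, -37, -37, 20, -34] -> [-34, 20, -37, -37, -45] -> [-37, -37, -45] -> [-111, -111, -135] -> [-135, -111, -111] -> -357
  [47, 39, -49] -> [-49, 39, 47] -> [47] -> [141] -> [141] -> 141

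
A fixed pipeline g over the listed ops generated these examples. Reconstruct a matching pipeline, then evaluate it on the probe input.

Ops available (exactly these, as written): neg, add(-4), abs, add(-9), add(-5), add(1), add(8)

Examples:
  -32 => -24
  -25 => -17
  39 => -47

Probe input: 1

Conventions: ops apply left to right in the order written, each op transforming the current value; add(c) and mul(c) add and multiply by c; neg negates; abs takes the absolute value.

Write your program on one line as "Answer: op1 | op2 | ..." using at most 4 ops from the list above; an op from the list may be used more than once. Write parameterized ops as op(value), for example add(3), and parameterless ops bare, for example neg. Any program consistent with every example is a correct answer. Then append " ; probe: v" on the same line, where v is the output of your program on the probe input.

add(8) | abs | neg ; probe: -9

Check, running the answer program on each example:
  -32 -> -24 -> 24 -> -24
  -25 -> -17 -> 17 -> -17
  39 -> 47 -> 47 -> -47
  probe: 1 -> 9 -> 9 -> -9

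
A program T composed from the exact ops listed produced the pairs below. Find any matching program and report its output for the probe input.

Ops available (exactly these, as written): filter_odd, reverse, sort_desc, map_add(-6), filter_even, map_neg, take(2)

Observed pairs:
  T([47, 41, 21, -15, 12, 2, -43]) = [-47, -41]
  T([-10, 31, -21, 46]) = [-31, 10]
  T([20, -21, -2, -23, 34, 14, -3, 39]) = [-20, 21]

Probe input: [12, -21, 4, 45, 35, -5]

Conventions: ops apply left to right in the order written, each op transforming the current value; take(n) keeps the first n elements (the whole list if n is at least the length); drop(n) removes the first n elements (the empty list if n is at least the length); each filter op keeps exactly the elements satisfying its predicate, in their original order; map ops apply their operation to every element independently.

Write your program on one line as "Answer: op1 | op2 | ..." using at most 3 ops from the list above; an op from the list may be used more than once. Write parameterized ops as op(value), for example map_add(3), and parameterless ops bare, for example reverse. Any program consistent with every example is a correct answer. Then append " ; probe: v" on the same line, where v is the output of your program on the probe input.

take(2) | sort_desc | map_neg ; probe: [-12, 21]

Check, running the answer program on each example:
  [47, 41, 21, -15, 12, 2, -43] -> [47, 41] -> [47, 41] -> [-47, -41]
  [-10, 31, -21, 46] -> [-10, 31] -> [31, -10] -> [-31, 10]
  [20, -21, -2, -23, 34, 14, -3, 39] -> [20, -21] -> [20, -21] -> [-20, 21]
  probe: [12, -21, 4, 45, 35, -5] -> [12, -21] -> [12, -21] -> [-12, 21]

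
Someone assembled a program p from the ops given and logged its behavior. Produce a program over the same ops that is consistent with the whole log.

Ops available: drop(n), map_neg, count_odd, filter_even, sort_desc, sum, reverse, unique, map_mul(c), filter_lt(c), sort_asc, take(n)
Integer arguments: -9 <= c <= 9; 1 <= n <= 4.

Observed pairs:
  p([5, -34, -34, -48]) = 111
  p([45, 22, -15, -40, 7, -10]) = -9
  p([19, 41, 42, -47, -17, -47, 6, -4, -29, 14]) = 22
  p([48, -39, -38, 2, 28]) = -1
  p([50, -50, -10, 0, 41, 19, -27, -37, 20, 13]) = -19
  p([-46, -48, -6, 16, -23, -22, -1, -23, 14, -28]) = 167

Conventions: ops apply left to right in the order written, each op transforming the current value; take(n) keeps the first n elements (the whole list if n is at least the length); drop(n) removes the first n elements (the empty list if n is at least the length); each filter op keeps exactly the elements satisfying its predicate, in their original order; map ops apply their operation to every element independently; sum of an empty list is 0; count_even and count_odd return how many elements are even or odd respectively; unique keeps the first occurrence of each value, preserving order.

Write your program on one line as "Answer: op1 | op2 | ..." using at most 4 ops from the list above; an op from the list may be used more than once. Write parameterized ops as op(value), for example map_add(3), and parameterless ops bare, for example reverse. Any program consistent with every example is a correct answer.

map_neg | reverse | sum

Check, running the answer program on each example:
  [5, -34, -34, -48] -> [-5, 34, 34, 48] -> [48, 34, 34, -5] -> 111
  [45, 22, -15, -40, 7, -10] -> [-45, -22, 15, 40, -7, 10] -> [10, -7, 40, 15, -22, -45] -> -9
  [19, 41, 42, -47, -17, -47, 6, -4, -29, 14] -> [-19, -41, -42, 47, 17, 47, -6, 4, 29, -14] -> [-14, 29, 4, -6, 47, 17, 47, -42, -41, -19] -> 22
  [48, -39, -38, 2, 28] -> [-48, 39, 38, -2, -28] -> [-28, -2, 38, 39, -48] -> -1
  [50, -50, -10, 0, 41, 19, -27, -37, 20, 13] -> [-50, 50, 10, 0, -41, -19, 27, 37, -20, -13] -> [-13, -20, 37, 27, -19, -41, 0, 10, 50, -50] -> -19
  [-46, -48, -6, 16, -23, -22, -1, -23, 14, -28] -> [46, 48, 6, -16, 23, 22, 1, 23, -14, 28] -> [28, -14, 23, 1, 22, 23, -16, 6, 48, 46] -> 167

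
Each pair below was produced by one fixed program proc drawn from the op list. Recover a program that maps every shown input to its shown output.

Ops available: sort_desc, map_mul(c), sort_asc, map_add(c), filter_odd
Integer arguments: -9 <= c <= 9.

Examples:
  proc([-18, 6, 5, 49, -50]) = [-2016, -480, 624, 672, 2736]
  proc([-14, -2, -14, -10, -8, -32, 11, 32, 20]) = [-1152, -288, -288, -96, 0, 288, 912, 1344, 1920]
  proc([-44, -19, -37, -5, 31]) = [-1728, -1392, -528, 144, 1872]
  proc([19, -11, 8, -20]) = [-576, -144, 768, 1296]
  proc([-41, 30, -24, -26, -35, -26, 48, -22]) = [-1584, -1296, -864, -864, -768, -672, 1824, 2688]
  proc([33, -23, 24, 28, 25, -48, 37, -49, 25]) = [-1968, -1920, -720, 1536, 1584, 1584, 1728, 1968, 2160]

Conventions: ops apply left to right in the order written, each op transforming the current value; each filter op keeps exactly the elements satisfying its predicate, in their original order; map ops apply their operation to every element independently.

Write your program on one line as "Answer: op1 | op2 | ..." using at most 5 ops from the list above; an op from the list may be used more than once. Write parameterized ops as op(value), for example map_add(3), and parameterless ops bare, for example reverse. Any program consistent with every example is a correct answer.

map_add(2) | map_add(6) | map_mul(6) | sort_asc | map_mul(8)

Check, running the answer program on each example:
  [-18, 6, 5, 49, -50] -> [-16, 8, 7, 51, -48] -> [-10, 14, 13, 57, -42] -> [-60, 84, 78, 342, -252] -> [-252, -60, 78, 84, 342] -> [-2016, -480, 624, 672, 2736]
  [-14, -2, -14, -10, -8, -32, 11, 32, 20] -> [-12, 0, -12, -8, -6, -30, 13, 34, 22] -> [-6, 6, -6, -2, 0, -24, 19, 40, 28] -> [-36, 36, -36, -12, 0, -144, 114, 240, 168] -> [-144, -36, -36, -12, 0, 36, 114, 168, 240] -> [-1152, -288, -288, -96, 0, 288, 912, 1344, 1920]
  [-44, -19, -37, -5, 31] -> [-42, -17, -35, -3, 33] -> [-36, -11, -29, 3, 39] -> [-216, -66, -174, 18, 234] -> [-216, -174, -66, 18, 234] -> [-1728, -1392, -528, 144, 1872]
  [19, -11, 8, -20] -> [21, -9, 10, -18] -> [27, -3, 16, -12] -> [162, -18, 96, -72] -> [-72, -18, 96, 162] -> [-576, -144, 768, 1296]
  [-41, 30, -24, -26, -35, -26, 48, -22] -> [-39, 32, -22, -24, -33, -24, 50, -20] -> [-33, 38, -16, -18, -27, -18, 56, -14] -> [-198, 228, -96, -108, -162, -108, 336, -84] -> [-198, -162, -108, -108, -96, -84, 228, 336] -> [-1584, -1296, -864, -864, -768, -672, 1824, 2688]
  [33, -23, 24, 28, 25, -48, 37, -49, 25] -> [35, -21, 26, 30, 27, -46, 39, -47, 27] -> [41, -15, 32, 36, 33, -40, 45, -41, 33] -> [246, -90, 192, 216, 198, -240, 270, -246, 198] -> [-246, -240, -90, 192, 198, 198, 216, 246, 270] -> [-1968, -1920, -720, 1536, 1584, 1584, 1728, 1968, 2160]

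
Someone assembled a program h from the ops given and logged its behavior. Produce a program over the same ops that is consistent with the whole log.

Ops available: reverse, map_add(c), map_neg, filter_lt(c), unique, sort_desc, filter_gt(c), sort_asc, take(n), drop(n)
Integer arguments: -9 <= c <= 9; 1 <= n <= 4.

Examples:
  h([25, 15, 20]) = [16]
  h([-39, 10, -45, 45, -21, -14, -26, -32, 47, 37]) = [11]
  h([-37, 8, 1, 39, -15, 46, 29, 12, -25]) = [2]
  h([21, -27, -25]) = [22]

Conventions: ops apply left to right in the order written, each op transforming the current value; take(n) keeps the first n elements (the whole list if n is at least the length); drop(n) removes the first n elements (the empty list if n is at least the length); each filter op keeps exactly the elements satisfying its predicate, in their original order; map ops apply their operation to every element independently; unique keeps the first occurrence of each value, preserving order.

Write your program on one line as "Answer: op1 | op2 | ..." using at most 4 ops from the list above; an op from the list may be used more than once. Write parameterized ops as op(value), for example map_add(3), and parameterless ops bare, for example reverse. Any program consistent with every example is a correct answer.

map_add(1) | filter_gt(0) | sort_asc | take(1)

Check, running the answer program on each example:
  [25, 15, 20] -> [26, 16, 21] -> [26, 16, 21] -> [16, 21, 26] -> [16]
  [-39, 10, -45, 45, -21, -14, -26, -32, 47, 37] -> [-38, 11, -44, 46, -20, -13, -25, -31, 48, 38] -> [11, 46, 48, 38] -> [11, 38, 46, 48] -> [11]
  [-37, 8, 1, 39, -15, 46, 29, 12, -25] -> [-36, 9, 2, 40, -14, 47, 30, 13, -24] -> [9, 2, 40, 47, 30, 13] -> [2, 9, 13, 30, 40, 47] -> [2]
  [21, -27, -25] -> [22, -26, -24] -> [22] -> [22] -> [22]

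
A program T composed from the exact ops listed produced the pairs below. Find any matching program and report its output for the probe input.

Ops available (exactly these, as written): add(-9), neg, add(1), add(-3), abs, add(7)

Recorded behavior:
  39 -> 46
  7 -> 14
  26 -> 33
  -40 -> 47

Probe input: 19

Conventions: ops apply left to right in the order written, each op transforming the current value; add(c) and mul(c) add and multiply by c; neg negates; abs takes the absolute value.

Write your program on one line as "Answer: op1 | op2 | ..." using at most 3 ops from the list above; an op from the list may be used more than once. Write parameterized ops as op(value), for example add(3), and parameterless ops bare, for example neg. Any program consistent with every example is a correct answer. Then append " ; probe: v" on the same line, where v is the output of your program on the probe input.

neg | abs | add(7) ; probe: 26

Check, running the answer program on each example:
  39 -> -39 -> 39 -> 46
  7 -> -7 -> 7 -> 14
  26 -> -26 -> 26 -> 33
  -40 -> 40 -> 40 -> 47
  probe: 19 -> -19 -> 19 -> 26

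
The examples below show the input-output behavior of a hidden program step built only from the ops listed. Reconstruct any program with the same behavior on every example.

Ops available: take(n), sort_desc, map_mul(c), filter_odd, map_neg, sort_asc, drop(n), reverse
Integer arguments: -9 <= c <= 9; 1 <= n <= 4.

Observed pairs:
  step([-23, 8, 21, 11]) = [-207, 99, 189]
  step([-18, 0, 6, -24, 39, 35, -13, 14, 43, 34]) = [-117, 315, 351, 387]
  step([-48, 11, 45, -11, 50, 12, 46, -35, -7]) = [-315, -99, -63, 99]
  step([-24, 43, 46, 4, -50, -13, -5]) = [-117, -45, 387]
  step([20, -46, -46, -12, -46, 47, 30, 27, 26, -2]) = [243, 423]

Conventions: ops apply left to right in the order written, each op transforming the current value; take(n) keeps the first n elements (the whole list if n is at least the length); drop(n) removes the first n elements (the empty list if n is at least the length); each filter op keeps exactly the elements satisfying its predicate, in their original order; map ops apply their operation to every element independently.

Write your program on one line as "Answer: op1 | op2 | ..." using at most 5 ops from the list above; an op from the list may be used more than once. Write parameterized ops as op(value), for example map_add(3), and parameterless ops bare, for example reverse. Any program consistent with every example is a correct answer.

filter_odd | map_mul(9) | sort_asc | take(4)

Check, running the answer program on each example:
  [-23, 8, 21, 11] -> [-23, 21, 11] -> [-207, 189, 99] -> [-207, 99, 189] -> [-207, 99, 189]
  [-18, 0, 6, -24, 39, 35, -13, 14, 43, 34] -> [39, 35, -13, 43] -> [351, 315, -117, 387] -> [-117, 315, 351, 387] -> [-117, 315, 351, 387]
  [-48, 11, 45, -11, 50, 12, 46, -35, -7] -> [11, 45, -11, -35, -7] -> [99, 405, -99, -315, -63] -> [-315, -99, -63, 99, 405] -> [-315, -99, -63, 99]
  [-24, 43, 46, 4, -50, -13, -5] -> [43, -13, -5] -> [387, -117, -45] -> [-117, -45, 387] -> [-117, -45, 387]
  [20, -46, -46, -12, -46, 47, 30, 27, 26, -2] -> [47, 27] -> [423, 243] -> [243, 423] -> [243, 423]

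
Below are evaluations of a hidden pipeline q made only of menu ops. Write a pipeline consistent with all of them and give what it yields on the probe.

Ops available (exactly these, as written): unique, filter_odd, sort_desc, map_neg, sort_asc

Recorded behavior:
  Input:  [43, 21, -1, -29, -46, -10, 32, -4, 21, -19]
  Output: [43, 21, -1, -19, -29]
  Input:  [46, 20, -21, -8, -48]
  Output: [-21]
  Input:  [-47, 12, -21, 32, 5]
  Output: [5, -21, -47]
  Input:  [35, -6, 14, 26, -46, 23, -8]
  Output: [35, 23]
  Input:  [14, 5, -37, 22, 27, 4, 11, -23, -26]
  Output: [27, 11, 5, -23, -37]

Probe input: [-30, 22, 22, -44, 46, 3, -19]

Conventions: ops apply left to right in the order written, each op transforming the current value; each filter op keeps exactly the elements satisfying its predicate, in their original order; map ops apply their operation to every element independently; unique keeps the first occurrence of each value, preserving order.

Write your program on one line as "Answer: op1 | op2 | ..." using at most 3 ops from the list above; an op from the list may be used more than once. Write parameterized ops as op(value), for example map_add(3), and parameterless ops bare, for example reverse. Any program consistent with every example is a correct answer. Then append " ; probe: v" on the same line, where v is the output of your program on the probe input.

filter_odd | sort_desc | unique ; probe: [3, -19]

Check, running the answer program on each example:
  [43, 21, -1, -29, -46, -10, 32, -4, 21, -19] -> [43, 21, -1, -29, 21, -19] -> [43, 21, 21, -1, -19, -29] -> [43, 21, -1, -19, -29]
  [46, 20, -21, -8, -48] -> [-21] -> [-21] -> [-21]
  [-47, 12, -21, 32, 5] -> [-47, -21, 5] -> [5, -21, -47] -> [5, -21, -47]
  [35, -6, 14, 26, -46, 23, -8] -> [35, 23] -> [35, 23] -> [35, 23]
  [14, 5, -37, 22, 27, 4, 11, -23, -26] -> [5, -37, 27, 11, -23] -> [27, 11, 5, -23, -37] -> [27, 11, 5, -23, -37]
  probe: [-30, 22, 22, -44, 46, 3, -19] -> [3, -19] -> [3, -19] -> [3, -19]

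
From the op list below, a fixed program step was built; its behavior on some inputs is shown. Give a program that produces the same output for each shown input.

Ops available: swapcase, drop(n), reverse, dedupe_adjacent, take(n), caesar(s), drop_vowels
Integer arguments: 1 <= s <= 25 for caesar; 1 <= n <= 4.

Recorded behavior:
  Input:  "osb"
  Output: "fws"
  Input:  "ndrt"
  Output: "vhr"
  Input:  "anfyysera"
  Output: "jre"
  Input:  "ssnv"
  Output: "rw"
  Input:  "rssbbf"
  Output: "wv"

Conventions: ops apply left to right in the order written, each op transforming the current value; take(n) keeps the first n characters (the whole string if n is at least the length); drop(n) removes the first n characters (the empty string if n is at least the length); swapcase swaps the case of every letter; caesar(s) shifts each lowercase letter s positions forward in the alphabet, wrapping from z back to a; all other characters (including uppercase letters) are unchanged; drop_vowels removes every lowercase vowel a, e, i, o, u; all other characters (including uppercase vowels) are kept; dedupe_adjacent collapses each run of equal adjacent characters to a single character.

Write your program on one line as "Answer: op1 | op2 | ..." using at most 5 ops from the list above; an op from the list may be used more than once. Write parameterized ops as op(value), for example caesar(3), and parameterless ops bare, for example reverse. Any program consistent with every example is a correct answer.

take(3) | reverse | dedupe_adjacent | caesar(4)

Check, running the answer program on each example:
  "osb" -> "osb" -> "bso" -> "bso" -> "fws"
  "ndrt" -> "ndr" -> "rdn" -> "rdn" -> "vhr"
  "anfyysera" -> "anf" -> "fna" -> "fna" -> "jre"
  "ssnv" -> "ssn" -> "nss" -> "ns" -> "rw"
  "rssbbf" -> "rss" -> "ssr" -> "sr" -> "wv"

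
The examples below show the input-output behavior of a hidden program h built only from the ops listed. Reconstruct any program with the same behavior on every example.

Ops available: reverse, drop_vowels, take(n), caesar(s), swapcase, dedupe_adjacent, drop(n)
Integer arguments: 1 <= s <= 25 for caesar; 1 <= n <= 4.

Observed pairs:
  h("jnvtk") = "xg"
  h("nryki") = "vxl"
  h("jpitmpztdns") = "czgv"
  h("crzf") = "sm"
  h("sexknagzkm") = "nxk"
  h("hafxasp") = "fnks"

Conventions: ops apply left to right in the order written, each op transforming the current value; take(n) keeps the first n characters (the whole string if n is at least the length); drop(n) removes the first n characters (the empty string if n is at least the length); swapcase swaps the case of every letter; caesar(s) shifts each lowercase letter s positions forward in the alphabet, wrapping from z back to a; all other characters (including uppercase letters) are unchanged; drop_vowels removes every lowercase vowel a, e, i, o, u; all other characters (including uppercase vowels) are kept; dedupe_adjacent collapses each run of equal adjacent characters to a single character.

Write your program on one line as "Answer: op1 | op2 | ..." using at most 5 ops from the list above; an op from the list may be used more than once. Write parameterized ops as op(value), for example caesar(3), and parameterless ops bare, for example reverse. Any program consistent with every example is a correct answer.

drop(2) | take(4) | caesar(13) | reverse | drop_vowels

Check, running the answer program on each example:
  "jnvtk" -> "vtk" -> "vtk" -> "igx" -> "xgi" -> "xg"
  "nryki" -> "yki" -> "yki" -> "lxv" -> "vxl" -> "vxl"
  "jpitmpztdns" -> "itmpztdns" -> "itmp" -> "vgzc" -> "czgv" -> "czgv"
  "crzf" -> "zf" -> "zf" -> "ms" -> "sm" -> "sm"
  "sexknagzkm" -> "xknagzkm" -> "xkna" -> "kxan" -> "naxk" -> "nxk"
  "hafxasp" -> "fxasp" -> "fxas" -> "sknf" -> "fnks" -> "fnks"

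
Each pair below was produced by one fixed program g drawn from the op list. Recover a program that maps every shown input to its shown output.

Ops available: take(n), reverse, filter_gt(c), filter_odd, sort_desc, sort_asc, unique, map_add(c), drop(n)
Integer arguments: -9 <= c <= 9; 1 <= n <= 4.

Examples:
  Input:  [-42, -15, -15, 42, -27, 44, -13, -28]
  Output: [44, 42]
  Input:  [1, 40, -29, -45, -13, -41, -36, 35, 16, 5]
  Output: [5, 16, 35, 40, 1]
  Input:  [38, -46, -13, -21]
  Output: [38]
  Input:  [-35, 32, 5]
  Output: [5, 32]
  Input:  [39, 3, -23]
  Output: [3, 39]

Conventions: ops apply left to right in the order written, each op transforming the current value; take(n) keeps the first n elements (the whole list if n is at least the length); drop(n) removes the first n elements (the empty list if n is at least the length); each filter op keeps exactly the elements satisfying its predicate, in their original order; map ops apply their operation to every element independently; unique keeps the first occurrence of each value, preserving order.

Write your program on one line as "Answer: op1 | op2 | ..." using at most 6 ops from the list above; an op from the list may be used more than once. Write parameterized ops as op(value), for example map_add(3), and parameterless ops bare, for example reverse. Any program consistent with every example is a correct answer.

unique | filter_gt(-3) | map_add(3) | reverse | map_add(-3)

Check, running the answer program on each example:
  [-42, -15, -15, 42, -27, 44, -13, -28] -> [-42, -15, 42, -27, 44, -13, -28] -> [42, 44] -> [45, 47] -> [47, 45] -> [44, 42]
  [1, 40, -29, -45, -13, -41, -36, 35, 16, 5] -> [1, 40, -29, -45, -13, -41, -36, 35, 16, 5] -> [1, 40, 35, 16, 5] -> [4, 43, 38, 19, 8] -> [8, 19, 38, 43, 4] -> [5, 16, 35, 40, 1]
  [38, -46, -13, -21] -> [38, -46, -13, -21] -> [38] -> [41] -> [41] -> [38]
  [-35, 32, 5] -> [-35, 32, 5] -> [32, 5] -> [35, 8] -> [8, 35] -> [5, 32]
  [39, 3, -23] -> [39, 3, -23] -> [39, 3] -> [42, 6] -> [6, 42] -> [3, 39]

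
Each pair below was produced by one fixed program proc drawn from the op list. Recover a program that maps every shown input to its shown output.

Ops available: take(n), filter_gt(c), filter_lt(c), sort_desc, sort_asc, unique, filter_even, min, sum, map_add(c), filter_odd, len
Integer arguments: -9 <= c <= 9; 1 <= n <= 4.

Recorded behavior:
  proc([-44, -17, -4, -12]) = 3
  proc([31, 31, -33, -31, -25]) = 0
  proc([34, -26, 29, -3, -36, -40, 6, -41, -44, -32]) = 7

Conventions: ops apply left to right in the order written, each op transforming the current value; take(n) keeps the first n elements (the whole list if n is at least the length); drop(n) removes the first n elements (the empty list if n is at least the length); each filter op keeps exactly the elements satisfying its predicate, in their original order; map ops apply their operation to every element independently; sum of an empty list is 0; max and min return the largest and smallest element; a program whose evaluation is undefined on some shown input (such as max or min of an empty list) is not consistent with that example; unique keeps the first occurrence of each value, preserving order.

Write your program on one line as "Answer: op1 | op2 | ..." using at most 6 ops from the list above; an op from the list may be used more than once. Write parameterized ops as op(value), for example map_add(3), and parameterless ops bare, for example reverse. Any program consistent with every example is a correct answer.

filter_even | map_add(7) | sort_desc | map_add(-4) | len

Check, running the answer program on each example:
  [-44, -17, -4, -12] -> [-44, -4, -12] -> [-37, 3, -5] -> [3, -5, -37] -> [-1, -9, -41] -> 3
  [31, 31, -33, -31, -25] -> [] -> [] -> [] -> [] -> 0
  [34, -26, 29, -3, -36, -40, 6, -41, -44, -32] -> [34, -26, -36, -40, 6, -44, -32] -> [41, -19, -29, -33, 13, -37, -25] -> [41, 13, -19, -25, -29, -33, -37] -> [37, 9, -23, -29, -33, -37, -41] -> 7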